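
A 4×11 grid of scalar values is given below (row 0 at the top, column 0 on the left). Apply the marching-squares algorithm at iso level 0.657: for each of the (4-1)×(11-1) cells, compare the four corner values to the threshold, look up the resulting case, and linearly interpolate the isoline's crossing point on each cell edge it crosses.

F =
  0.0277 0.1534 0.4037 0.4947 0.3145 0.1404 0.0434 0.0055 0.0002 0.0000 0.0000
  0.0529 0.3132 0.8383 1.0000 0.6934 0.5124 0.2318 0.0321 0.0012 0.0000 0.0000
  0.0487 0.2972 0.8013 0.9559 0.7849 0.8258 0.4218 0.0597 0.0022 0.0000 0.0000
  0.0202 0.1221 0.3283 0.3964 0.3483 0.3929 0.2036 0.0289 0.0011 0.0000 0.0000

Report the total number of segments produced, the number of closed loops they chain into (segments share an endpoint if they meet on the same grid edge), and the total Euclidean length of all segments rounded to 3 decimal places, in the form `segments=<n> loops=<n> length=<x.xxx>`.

cell (0,1): code 0100 → (0.583,2.000)–(1.000,1.655)
cell (0,2): code 1100 → (0.321,3.000)–(0.583,2.000)
cell (0,3): code 1100 → (0.904,4.000)–(0.321,3.000)
cell (0,4): code 1000 → (1.000,4.201)–(0.904,4.000)
cell (1,1): code 0110 → (1.000,1.655)–(2.000,1.714)
cell (1,4): code 1101 → (1.461,5.000)–(1.000,4.201)
cell (1,5): code 1000 → (2.000,5.418)–(1.461,5.000)
cell (2,1): code 0010 → (2.000,1.714)–(2.305,2.000)
cell (2,2): code 0011 → (2.305,2.000)–(2.534,3.000)
cell (2,3): code 0011 → (2.534,3.000)–(2.293,4.000)
cell (2,4): code 0011 → (2.293,4.000)–(2.390,5.000)
cell (2,5): code 0001 → (2.390,5.000)–(2.000,5.418)
total: 12 segments, chained into 1 closed loop(s), length Σ = 9.610576

segments=12 loops=1 length=9.611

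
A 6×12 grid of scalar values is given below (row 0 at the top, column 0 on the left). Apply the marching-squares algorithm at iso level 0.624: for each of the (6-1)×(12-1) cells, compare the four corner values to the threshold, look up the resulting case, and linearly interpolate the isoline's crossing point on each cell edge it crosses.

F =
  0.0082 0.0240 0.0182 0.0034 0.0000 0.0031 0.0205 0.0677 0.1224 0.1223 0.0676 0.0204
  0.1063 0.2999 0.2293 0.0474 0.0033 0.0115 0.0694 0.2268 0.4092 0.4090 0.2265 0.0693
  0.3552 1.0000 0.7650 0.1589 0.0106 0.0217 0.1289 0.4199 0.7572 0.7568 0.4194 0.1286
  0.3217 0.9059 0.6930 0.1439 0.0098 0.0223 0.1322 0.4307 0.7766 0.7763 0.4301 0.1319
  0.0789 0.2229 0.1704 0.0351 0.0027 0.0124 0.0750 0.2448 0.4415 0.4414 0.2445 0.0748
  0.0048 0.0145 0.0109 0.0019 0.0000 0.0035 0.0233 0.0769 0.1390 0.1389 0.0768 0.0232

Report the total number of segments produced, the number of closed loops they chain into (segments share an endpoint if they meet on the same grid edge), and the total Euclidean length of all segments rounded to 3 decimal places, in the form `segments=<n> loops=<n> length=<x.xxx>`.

cell (1,0): code 0100 → (1.463,1.000)–(2.000,0.417)
cell (1,1): code 1100 → (1.737,2.000)–(1.463,1.000)
cell (1,2): code 1000 → (2.000,2.233)–(1.737,2.000)
cell (1,7): code 0100 → (1.617,8.000)–(2.000,7.605)
cell (1,8): code 1100 → (1.618,9.000)–(1.617,8.000)
cell (1,9): code 1000 → (2.000,9.394)–(1.618,9.000)
cell (2,0): code 0110 → (2.000,0.417)–(3.000,0.517)
cell (2,2): code 1001 → (3.000,2.126)–(2.000,2.233)
cell (2,7): code 0110 → (2.000,7.605)–(3.000,7.559)
cell (2,9): code 1001 → (3.000,9.440)–(2.000,9.394)
cell (3,0): code 0010 → (3.000,0.517)–(3.413,1.000)
cell (3,1): code 0011 → (3.413,1.000)–(3.132,2.000)
cell (3,2): code 0001 → (3.132,2.000)–(3.000,2.126)
cell (3,7): code 0010 → (3.000,7.559)–(3.455,8.000)
cell (3,8): code 0011 → (3.455,8.000)–(3.455,9.000)
cell (3,9): code 0001 → (3.455,9.000)–(3.000,9.440)
total: 16 segments, chained into 2 closed loop(s), length Σ = 12.414751

segments=16 loops=2 length=12.415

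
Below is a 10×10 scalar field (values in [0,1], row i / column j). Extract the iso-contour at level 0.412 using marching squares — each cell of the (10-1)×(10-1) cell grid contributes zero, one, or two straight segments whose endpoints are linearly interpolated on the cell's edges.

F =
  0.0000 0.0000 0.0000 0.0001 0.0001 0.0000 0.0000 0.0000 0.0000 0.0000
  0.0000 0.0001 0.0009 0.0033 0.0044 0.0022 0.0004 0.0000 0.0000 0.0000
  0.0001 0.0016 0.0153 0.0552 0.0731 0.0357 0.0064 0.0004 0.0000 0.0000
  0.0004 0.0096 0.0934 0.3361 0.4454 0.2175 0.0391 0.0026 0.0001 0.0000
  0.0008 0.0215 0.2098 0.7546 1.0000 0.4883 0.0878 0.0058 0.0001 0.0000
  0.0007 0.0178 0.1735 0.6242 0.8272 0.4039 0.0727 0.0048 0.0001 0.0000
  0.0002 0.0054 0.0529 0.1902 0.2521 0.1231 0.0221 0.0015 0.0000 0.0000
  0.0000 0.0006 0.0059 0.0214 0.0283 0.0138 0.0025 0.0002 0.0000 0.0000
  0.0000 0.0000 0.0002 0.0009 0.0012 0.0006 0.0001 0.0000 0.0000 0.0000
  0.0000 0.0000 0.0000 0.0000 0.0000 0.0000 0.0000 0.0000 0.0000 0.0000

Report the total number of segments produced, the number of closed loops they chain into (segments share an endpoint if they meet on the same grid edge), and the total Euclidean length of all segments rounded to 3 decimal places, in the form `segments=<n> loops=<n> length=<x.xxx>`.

segments=12 loops=1 length=8.654

cell (2,3): code 0100 → (2.910,4.000)–(3.000,3.694)
cell (2,4): code 1000 → (3.000,4.147)–(2.910,4.000)
cell (3,2): code 0100 → (3.181,3.000)–(4.000,2.371)
cell (3,3): code 1110 → (3.000,3.694)–(3.181,3.000)
cell (3,4): code 1101 → (3.718,5.000)–(3.000,4.147)
cell (3,5): code 1000 → (4.000,5.191)–(3.718,5.000)
cell (4,2): code 0110 → (4.000,2.371)–(5.000,2.529)
cell (4,4): code 1011 → (5.000,4.981)–(4.904,5.000)
cell (4,5): code 0001 → (4.904,5.000)–(4.000,5.191)
cell (5,2): code 0010 → (5.000,2.529)–(5.489,3.000)
cell (5,3): code 0011 → (5.489,3.000)–(5.722,4.000)
cell (5,4): code 0001 → (5.722,4.000)–(5.000,4.981)
total: 12 segments, chained into 1 closed loop(s), length Σ = 8.653530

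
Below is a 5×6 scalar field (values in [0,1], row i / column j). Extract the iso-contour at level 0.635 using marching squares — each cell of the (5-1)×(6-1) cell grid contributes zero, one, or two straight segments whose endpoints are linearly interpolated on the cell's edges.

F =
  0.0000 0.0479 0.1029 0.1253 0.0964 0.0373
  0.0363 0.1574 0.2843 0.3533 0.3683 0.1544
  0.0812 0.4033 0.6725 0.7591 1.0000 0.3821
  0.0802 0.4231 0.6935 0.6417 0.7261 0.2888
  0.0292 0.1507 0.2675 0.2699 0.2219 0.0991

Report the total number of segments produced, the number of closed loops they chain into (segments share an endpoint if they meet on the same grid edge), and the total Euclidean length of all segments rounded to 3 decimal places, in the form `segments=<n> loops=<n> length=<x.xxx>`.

cell (1,1): code 0100 → (1.903,2.000)–(2.000,1.861)
cell (1,2): code 1100 → (1.694,3.000)–(1.903,2.000)
cell (1,3): code 1100 → (1.422,4.000)–(1.694,3.000)
cell (1,4): code 1000 → (2.000,4.591)–(1.422,4.000)
cell (2,1): code 0110 → (2.000,1.861)–(3.000,1.784)
cell (2,4): code 1001 → (3.000,4.208)–(2.000,4.591)
cell (3,1): code 0010 → (3.000,1.784)–(3.137,2.000)
cell (3,2): code 0011 → (3.137,2.000)–(3.018,3.000)
cell (3,3): code 0011 → (3.018,3.000)–(3.181,4.000)
cell (3,4): code 0001 → (3.181,4.000)–(3.000,4.208)
total: 10 segments, chained into 1 closed loop(s), length Σ = 7.679641

segments=10 loops=1 length=7.680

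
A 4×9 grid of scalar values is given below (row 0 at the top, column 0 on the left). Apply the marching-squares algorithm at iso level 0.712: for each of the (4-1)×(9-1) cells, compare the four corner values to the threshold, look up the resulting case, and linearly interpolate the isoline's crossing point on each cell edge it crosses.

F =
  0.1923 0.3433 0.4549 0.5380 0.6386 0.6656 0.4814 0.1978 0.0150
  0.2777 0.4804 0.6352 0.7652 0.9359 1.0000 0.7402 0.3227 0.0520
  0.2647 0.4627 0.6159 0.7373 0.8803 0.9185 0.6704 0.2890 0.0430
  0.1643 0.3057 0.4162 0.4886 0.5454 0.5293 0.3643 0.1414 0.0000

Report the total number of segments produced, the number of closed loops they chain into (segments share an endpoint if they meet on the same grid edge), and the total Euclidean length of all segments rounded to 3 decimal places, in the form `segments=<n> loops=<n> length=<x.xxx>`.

segments=12 loops=1 length=9.329

cell (0,2): code 0100 → (0.766,3.000)–(1.000,2.591)
cell (0,3): code 1100 → (0.247,4.000)–(0.766,3.000)
cell (0,4): code 1100 → (0.139,5.000)–(0.247,4.000)
cell (0,5): code 1100 → (0.891,6.000)–(0.139,5.000)
cell (0,6): code 1000 → (1.000,6.068)–(0.891,6.000)
cell (1,2): code 0110 → (1.000,2.591)–(2.000,2.792)
cell (1,5): code 1011 → (2.000,5.832)–(1.404,6.000)
cell (1,6): code 0001 → (1.404,6.000)–(1.000,6.068)
cell (2,2): code 0010 → (2.000,2.792)–(2.102,3.000)
cell (2,3): code 0011 → (2.102,3.000)–(2.503,4.000)
cell (2,4): code 0011 → (2.503,4.000)–(2.531,5.000)
cell (2,5): code 0001 → (2.531,5.000)–(2.000,5.832)
total: 12 segments, chained into 1 closed loop(s), length Σ = 9.328922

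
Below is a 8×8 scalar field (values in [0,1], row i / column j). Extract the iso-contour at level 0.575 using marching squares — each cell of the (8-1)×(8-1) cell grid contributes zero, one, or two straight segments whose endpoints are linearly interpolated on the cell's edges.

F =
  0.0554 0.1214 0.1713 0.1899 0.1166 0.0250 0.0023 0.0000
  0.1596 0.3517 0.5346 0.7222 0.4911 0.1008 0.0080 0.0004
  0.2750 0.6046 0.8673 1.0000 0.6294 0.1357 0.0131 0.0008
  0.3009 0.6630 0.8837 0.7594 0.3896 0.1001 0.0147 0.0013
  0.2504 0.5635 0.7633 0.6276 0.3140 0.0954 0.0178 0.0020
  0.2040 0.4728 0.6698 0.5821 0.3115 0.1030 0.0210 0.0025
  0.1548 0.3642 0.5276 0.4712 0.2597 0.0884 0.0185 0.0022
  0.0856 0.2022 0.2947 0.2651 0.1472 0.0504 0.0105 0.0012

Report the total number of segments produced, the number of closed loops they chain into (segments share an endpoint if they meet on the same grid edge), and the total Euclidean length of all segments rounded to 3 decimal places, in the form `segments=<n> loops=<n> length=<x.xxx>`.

cell (0,2): code 0100 → (0.723,3.000)–(1.000,2.215)
cell (0,3): code 1000 → (1.000,3.637)–(0.723,3.000)
cell (1,0): code 0100 → (1.883,1.000)–(2.000,0.910)
cell (1,1): code 1100 → (1.121,2.000)–(1.883,1.000)
cell (1,2): code 1110 → (1.000,2.215)–(1.121,2.000)
cell (1,3): code 1101 → (1.607,4.000)–(1.000,3.637)
cell (1,4): code 1000 → (2.000,4.110)–(1.607,4.000)
cell (2,0): code 0110 → (2.000,0.910)–(3.000,0.757)
cell (2,3): code 1011 → (3.000,3.499)–(2.227,4.000)
cell (2,4): code 0001 → (2.227,4.000)–(2.000,4.110)
cell (3,0): code 0010 → (3.000,0.757)–(3.884,1.000)
cell (3,1): code 0111 → (3.884,1.000)–(4.000,1.058)
cell (3,3): code 1001 → (4.000,3.168)–(3.000,3.499)
cell (4,1): code 0110 → (4.000,1.058)–(5.000,1.519)
cell (4,3): code 1001 → (5.000,3.026)–(4.000,3.168)
cell (5,1): code 0010 → (5.000,1.519)–(5.667,2.000)
cell (5,2): code 0011 → (5.667,2.000)–(5.064,3.000)
cell (5,3): code 0001 → (5.064,3.000)–(5.000,3.026)
total: 18 segments, chained into 1 closed loop(s), length Σ = 12.748663

segments=18 loops=1 length=12.749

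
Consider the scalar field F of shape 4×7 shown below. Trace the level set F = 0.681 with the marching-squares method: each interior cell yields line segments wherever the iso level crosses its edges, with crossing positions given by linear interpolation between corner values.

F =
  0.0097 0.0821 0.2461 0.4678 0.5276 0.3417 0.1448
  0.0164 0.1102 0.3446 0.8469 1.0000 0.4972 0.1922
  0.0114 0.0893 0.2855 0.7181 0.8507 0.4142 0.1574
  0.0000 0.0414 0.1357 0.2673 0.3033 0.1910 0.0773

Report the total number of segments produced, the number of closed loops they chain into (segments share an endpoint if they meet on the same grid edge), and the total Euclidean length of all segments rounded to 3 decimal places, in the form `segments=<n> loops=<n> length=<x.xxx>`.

segments=8 loops=1 length=6.204

cell (0,2): code 0100 → (0.562,3.000)–(1.000,2.670)
cell (0,3): code 1100 → (0.325,4.000)–(0.562,3.000)
cell (0,4): code 1000 → (1.000,4.634)–(0.325,4.000)
cell (1,2): code 0110 → (1.000,2.670)–(2.000,2.914)
cell (1,4): code 1001 → (2.000,4.389)–(1.000,4.634)
cell (2,2): code 0010 → (2.000,2.914)–(2.082,3.000)
cell (2,3): code 0011 → (2.082,3.000)–(2.310,4.000)
cell (2,4): code 0001 → (2.310,4.000)–(2.000,4.389)
total: 8 segments, chained into 1 closed loop(s), length Σ = 6.203581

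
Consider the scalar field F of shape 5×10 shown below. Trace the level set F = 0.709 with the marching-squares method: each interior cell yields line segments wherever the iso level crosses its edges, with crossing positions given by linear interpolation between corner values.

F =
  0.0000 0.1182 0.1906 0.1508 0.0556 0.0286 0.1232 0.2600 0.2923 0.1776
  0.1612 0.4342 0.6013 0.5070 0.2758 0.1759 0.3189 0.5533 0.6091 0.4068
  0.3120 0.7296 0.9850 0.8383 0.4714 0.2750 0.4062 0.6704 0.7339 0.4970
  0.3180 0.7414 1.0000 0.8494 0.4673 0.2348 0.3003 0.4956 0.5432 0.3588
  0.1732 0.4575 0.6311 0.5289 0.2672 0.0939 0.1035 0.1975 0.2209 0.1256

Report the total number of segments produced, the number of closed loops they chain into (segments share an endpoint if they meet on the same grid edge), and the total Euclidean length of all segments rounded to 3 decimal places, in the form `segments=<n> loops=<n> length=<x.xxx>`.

segments=14 loops=2 length=9.079

cell (1,0): code 0100 → (1.930,1.000)–(2.000,0.951)
cell (1,1): code 1100 → (1.281,2.000)–(1.930,1.000)
cell (1,2): code 1100 → (1.610,3.000)–(1.281,2.000)
cell (1,3): code 1000 → (2.000,3.352)–(1.610,3.000)
cell (1,7): code 0100 → (1.800,8.000)–(2.000,7.608)
cell (1,8): code 1000 → (2.000,8.105)–(1.800,8.000)
cell (2,0): code 0110 → (2.000,0.951)–(3.000,0.923)
cell (2,3): code 1001 → (3.000,3.367)–(2.000,3.352)
cell (2,7): code 0010 → (2.000,7.608)–(2.131,8.000)
cell (2,8): code 0001 → (2.131,8.000)–(2.000,8.105)
cell (3,0): code 0010 → (3.000,0.923)–(3.114,1.000)
cell (3,1): code 0011 → (3.114,1.000)–(3.789,2.000)
cell (3,2): code 0011 → (3.789,2.000)–(3.438,3.000)
cell (3,3): code 0001 → (3.438,3.000)–(3.000,3.367)
total: 14 segments, chained into 2 closed loop(s), length Σ = 9.078569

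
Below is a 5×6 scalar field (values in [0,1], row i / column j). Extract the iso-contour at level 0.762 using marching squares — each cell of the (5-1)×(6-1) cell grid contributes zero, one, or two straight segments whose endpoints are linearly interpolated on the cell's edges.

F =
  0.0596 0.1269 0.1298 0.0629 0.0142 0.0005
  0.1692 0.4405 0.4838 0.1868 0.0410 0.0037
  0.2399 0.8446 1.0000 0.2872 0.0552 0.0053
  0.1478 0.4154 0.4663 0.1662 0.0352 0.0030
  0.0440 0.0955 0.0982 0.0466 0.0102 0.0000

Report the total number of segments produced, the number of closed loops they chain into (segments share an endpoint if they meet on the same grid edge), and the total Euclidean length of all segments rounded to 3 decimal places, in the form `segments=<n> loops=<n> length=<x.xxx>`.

segments=6 loops=1 length=3.672

cell (1,0): code 0100 → (1.796,1.000)–(2.000,0.863)
cell (1,1): code 1100 → (1.539,2.000)–(1.796,1.000)
cell (1,2): code 1000 → (2.000,2.334)–(1.539,2.000)
cell (2,0): code 0010 → (2.000,0.863)–(2.192,1.000)
cell (2,1): code 0011 → (2.192,1.000)–(2.446,2.000)
cell (2,2): code 0001 → (2.446,2.000)–(2.000,2.334)
total: 6 segments, chained into 1 closed loop(s), length Σ = 3.672243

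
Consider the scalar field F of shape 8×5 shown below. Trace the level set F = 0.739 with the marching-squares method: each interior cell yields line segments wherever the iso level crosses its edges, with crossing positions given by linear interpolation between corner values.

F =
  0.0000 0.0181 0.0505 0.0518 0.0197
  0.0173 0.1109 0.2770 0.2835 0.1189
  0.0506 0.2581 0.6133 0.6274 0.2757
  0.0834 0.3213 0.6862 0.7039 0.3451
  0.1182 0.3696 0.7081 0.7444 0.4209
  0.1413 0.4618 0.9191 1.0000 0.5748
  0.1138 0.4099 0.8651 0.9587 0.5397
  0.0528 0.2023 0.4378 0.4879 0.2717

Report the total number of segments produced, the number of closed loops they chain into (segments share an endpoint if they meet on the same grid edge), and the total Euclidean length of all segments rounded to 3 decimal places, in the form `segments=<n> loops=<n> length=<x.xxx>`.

cell (3,2): code 0100 → (3.867,3.000)–(4.000,2.851)
cell (3,3): code 1000 → (4.000,3.017)–(3.867,3.000)
cell (4,1): code 0100 → (4.146,2.000)–(5.000,1.606)
cell (4,2): code 1110 → (4.000,2.851)–(4.146,2.000)
cell (4,3): code 1001 → (5.000,3.614)–(4.000,3.017)
cell (5,1): code 0110 → (5.000,1.606)–(6.000,1.723)
cell (5,3): code 1001 → (6.000,3.524)–(5.000,3.614)
cell (6,1): code 0010 → (6.000,1.723)–(6.295,2.000)
cell (6,2): code 0011 → (6.295,2.000)–(6.467,3.000)
cell (6,3): code 0001 → (6.467,3.000)–(6.000,3.524)
total: 10 segments, chained into 1 closed loop(s), length Σ = 7.434727

segments=10 loops=1 length=7.435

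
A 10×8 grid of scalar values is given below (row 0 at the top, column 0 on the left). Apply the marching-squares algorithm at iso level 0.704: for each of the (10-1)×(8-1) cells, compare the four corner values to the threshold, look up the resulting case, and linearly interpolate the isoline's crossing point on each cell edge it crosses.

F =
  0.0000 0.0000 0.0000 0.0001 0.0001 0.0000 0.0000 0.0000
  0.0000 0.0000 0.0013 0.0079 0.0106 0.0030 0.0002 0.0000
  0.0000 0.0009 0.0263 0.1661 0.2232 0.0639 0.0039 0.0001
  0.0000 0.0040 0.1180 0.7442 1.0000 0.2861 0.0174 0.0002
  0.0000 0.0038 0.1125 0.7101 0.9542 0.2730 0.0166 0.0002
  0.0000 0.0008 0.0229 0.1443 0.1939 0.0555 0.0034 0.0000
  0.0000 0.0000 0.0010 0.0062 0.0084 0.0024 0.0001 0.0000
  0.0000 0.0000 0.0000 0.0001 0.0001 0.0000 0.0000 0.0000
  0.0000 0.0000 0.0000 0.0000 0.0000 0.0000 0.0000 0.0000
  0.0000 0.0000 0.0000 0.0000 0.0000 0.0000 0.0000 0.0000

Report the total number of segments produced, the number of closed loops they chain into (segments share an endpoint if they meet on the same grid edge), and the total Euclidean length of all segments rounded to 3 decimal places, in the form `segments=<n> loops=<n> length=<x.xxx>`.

segments=8 loops=1 length=5.265

cell (2,2): code 0100 → (2.930,3.000)–(3.000,2.936)
cell (2,3): code 1100 → (2.619,4.000)–(2.930,3.000)
cell (2,4): code 1000 → (3.000,4.415)–(2.619,4.000)
cell (3,2): code 0110 → (3.000,2.936)–(4.000,2.990)
cell (3,4): code 1001 → (4.000,4.367)–(3.000,4.415)
cell (4,2): code 0010 → (4.000,2.990)–(4.011,3.000)
cell (4,3): code 0011 → (4.011,3.000)–(4.329,4.000)
cell (4,4): code 0001 → (4.329,4.000)–(4.000,4.367)
total: 8 segments, chained into 1 closed loop(s), length Σ = 5.265174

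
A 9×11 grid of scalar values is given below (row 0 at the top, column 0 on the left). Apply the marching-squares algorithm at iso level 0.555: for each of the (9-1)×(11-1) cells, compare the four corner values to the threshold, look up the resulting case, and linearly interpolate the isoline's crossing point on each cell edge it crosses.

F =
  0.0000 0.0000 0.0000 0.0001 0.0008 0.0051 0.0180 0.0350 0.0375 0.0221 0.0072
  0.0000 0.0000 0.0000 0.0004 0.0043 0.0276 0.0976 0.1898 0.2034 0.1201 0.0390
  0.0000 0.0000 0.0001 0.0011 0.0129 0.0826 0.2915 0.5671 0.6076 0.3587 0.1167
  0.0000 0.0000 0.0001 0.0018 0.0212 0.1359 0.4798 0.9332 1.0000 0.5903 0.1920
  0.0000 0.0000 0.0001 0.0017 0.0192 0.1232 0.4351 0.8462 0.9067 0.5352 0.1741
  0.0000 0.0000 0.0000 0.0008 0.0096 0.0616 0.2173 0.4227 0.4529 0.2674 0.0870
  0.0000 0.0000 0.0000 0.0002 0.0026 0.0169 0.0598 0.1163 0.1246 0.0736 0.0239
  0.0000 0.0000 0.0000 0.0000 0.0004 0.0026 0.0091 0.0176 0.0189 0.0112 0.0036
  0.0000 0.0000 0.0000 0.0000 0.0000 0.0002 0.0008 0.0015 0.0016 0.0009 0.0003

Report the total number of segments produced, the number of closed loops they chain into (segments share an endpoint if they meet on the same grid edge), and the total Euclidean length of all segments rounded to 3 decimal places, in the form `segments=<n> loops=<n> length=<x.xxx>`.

cell (1,6): code 0100 → (1.968,7.000)–(2.000,6.956)
cell (1,7): code 1100 → (1.870,8.000)–(1.968,7.000)
cell (1,8): code 1000 → (2.000,8.211)–(1.870,8.000)
cell (2,6): code 0110 → (2.000,6.956)–(3.000,6.166)
cell (2,8): code 1101 → (2.848,9.000)–(2.000,8.211)
cell (2,9): code 1000 → (3.000,9.089)–(2.848,9.000)
cell (3,6): code 0110 → (3.000,6.166)–(4.000,6.292)
cell (3,8): code 1011 → (4.000,8.947)–(3.641,9.000)
cell (3,9): code 0001 → (3.641,9.000)–(3.000,9.089)
cell (4,6): code 0010 → (4.000,6.292)–(4.688,7.000)
cell (4,7): code 0011 → (4.688,7.000)–(4.775,8.000)
cell (4,8): code 0001 → (4.775,8.000)–(4.000,8.947)
total: 12 segments, chained into 1 closed loop(s), length Σ = 9.148358

segments=12 loops=1 length=9.148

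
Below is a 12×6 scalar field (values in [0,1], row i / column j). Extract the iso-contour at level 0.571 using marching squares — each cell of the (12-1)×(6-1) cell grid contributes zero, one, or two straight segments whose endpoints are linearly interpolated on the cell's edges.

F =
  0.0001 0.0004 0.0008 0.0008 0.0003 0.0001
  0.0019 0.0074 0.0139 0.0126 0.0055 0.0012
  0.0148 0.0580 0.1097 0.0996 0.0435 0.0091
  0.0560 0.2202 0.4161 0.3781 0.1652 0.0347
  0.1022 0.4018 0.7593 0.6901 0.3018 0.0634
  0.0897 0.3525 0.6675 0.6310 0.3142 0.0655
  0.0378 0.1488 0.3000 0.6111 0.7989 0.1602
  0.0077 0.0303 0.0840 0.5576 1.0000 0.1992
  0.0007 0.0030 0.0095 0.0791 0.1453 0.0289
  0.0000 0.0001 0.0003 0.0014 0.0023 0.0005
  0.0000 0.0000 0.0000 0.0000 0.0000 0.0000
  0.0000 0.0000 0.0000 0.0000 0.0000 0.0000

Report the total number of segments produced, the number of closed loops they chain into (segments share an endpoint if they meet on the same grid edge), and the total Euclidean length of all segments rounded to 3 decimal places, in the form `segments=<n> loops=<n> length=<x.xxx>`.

cell (3,1): code 0100 → (3.451,2.000)–(4.000,1.473)
cell (3,2): code 1100 → (3.618,3.000)–(3.451,2.000)
cell (3,3): code 1000 → (4.000,3.307)–(3.618,3.000)
cell (4,1): code 0110 → (4.000,1.473)–(5.000,1.694)
cell (4,3): code 1001 → (5.000,3.189)–(4.000,3.307)
cell (5,1): code 0010 → (5.000,1.694)–(5.263,2.000)
cell (5,2): code 0111 → (5.263,2.000)–(6.000,2.871)
cell (5,3): code 1101 → (5.530,4.000)–(5.000,3.189)
cell (5,4): code 1000 → (6.000,4.357)–(5.530,4.000)
cell (6,2): code 0010 → (6.000,2.871)–(6.750,3.000)
cell (6,3): code 0111 → (6.750,3.000)–(7.000,3.030)
cell (6,4): code 1001 → (7.000,4.536)–(6.000,4.357)
cell (7,3): code 0010 → (7.000,3.030)–(7.502,4.000)
cell (7,4): code 0001 → (7.502,4.000)–(7.000,4.536)
total: 14 segments, chained into 1 closed loop(s), length Σ = 11.253115

segments=14 loops=1 length=11.253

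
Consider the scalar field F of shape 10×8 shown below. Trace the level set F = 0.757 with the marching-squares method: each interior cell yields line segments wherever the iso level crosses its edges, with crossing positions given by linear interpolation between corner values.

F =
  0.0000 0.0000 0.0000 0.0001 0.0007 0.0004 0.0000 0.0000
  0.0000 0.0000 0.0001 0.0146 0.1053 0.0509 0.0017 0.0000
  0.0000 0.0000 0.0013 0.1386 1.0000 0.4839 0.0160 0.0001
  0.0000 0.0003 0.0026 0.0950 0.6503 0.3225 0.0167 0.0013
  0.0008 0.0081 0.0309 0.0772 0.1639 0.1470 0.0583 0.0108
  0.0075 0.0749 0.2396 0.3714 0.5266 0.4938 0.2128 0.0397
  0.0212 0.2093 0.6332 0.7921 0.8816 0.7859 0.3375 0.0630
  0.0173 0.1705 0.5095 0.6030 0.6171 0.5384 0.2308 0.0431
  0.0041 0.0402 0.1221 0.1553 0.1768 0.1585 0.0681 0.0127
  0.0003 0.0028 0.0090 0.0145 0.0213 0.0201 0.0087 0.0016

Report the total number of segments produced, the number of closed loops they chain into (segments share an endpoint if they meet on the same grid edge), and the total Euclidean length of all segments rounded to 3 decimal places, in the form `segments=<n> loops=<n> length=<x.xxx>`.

cell (1,3): code 0100 → (1.728,4.000)–(2.000,3.718)
cell (1,4): code 1000 → (2.000,4.471)–(1.728,4.000)
cell (2,3): code 0010 → (2.000,3.718)–(2.695,4.000)
cell (2,4): code 0001 → (2.695,4.000)–(2.000,4.471)
cell (5,2): code 0100 → (5.917,3.000)–(6.000,2.779)
cell (5,3): code 1100 → (5.649,4.000)–(5.917,3.000)
cell (5,4): code 1100 → (5.901,5.000)–(5.649,4.000)
cell (5,5): code 1000 → (6.000,5.064)–(5.901,5.000)
cell (6,2): code 0010 → (6.000,2.779)–(6.186,3.000)
cell (6,3): code 0011 → (6.186,3.000)–(6.471,4.000)
cell (6,4): code 0011 → (6.471,4.000)–(6.117,5.000)
cell (6,5): code 0001 → (6.117,5.000)–(6.000,5.064)
total: 12 segments, chained into 2 closed loop(s), length Σ = 7.467899

segments=12 loops=2 length=7.468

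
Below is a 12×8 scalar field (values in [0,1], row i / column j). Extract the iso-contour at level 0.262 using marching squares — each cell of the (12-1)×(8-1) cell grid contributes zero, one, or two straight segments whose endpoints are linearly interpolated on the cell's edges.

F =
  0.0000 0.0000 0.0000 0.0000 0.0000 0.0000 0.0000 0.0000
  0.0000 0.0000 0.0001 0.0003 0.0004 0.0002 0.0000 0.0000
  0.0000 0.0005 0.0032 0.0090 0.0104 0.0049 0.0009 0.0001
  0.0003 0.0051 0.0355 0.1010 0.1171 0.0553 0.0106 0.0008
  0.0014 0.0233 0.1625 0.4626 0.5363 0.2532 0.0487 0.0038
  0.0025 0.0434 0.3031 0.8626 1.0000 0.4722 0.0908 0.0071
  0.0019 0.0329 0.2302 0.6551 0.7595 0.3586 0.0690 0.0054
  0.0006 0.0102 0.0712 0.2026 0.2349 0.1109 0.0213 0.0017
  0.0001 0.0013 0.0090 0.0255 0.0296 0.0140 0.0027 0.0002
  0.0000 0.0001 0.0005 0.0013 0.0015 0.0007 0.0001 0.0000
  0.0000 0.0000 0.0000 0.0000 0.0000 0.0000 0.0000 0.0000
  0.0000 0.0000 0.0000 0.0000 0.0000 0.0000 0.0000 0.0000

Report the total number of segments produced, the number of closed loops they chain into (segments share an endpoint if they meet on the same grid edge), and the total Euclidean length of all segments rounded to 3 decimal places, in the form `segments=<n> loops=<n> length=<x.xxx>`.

cell (3,2): code 0100 → (3.445,3.000)–(4.000,2.332)
cell (3,3): code 1100 → (3.346,4.000)–(3.445,3.000)
cell (3,4): code 1000 → (4.000,4.969)–(3.346,4.000)
cell (4,1): code 0100 → (4.708,2.000)–(5.000,1.842)
cell (4,2): code 1110 → (4.000,2.332)–(4.708,2.000)
cell (4,4): code 1101 → (4.040,5.000)–(4.000,4.969)
cell (4,5): code 1000 → (5.000,5.551)–(4.040,5.000)
cell (5,1): code 0010 → (5.000,1.842)–(5.564,2.000)
cell (5,2): code 0111 → (5.564,2.000)–(6.000,2.075)
cell (5,5): code 1001 → (6.000,5.334)–(5.000,5.551)
cell (6,2): code 0010 → (6.000,2.075)–(6.869,3.000)
cell (6,3): code 0011 → (6.869,3.000)–(6.948,4.000)
cell (6,4): code 0011 → (6.948,4.000)–(6.390,5.000)
cell (6,5): code 0001 → (6.390,5.000)–(6.000,5.334)
total: 14 segments, chained into 1 closed loop(s), length Σ = 11.296606

segments=14 loops=1 length=11.297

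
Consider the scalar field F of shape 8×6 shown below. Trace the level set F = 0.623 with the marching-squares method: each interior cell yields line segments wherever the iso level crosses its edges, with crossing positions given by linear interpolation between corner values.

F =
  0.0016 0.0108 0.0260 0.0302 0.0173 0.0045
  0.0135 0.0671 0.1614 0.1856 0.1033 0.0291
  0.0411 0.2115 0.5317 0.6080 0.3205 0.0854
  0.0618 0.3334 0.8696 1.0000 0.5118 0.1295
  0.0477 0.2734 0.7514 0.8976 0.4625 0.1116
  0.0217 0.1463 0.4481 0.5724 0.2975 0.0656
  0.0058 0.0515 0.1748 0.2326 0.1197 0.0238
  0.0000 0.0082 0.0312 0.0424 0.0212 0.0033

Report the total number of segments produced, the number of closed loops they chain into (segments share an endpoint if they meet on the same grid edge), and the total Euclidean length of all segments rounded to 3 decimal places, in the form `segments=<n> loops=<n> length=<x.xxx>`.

segments=8 loops=1 length=7.791

cell (2,1): code 0100 → (2.270,2.000)–(3.000,1.540)
cell (2,2): code 1100 → (2.038,3.000)–(2.270,2.000)
cell (2,3): code 1000 → (3.000,3.772)–(2.038,3.000)
cell (3,1): code 0110 → (3.000,1.540)–(4.000,1.731)
cell (3,3): code 1001 → (4.000,3.631)–(3.000,3.772)
cell (4,1): code 0010 → (4.000,1.731)–(4.423,2.000)
cell (4,2): code 0011 → (4.423,2.000)–(4.844,3.000)
cell (4,3): code 0001 → (4.844,3.000)–(4.000,3.631)
total: 8 segments, chained into 1 closed loop(s), length Σ = 7.791201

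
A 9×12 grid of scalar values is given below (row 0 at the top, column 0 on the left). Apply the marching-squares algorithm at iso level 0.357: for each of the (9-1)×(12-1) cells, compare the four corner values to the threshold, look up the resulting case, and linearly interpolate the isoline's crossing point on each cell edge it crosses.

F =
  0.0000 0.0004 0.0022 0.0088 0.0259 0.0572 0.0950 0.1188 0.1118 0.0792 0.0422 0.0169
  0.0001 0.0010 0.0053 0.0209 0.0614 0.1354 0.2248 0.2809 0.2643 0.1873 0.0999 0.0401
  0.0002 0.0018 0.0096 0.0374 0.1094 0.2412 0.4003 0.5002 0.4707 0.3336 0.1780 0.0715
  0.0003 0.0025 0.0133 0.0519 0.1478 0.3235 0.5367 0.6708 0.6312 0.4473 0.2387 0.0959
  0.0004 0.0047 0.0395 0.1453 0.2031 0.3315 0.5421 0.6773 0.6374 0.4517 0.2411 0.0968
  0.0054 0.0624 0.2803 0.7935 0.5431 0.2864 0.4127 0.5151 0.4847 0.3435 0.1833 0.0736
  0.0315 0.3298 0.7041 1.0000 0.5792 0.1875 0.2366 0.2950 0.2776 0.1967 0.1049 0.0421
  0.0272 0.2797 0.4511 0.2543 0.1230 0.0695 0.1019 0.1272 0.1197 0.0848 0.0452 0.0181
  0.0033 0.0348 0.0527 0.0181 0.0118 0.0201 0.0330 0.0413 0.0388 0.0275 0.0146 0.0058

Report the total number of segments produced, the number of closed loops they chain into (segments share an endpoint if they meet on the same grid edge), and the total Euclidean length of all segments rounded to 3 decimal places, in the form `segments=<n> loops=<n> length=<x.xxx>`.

segments=28 loops=2 length=23.766

cell (1,5): code 0100 → (1.753,6.000)–(2.000,5.728)
cell (1,6): code 1100 → (1.347,7.000)–(1.753,6.000)
cell (1,7): code 1100 → (1.449,8.000)–(1.347,7.000)
cell (1,8): code 1000 → (2.000,8.829)–(1.449,8.000)
cell (2,5): code 0110 → (2.000,5.728)–(3.000,5.157)
cell (2,8): code 1101 → (2.206,9.000)–(2.000,8.829)
cell (2,9): code 1000 → (3.000,9.433)–(2.206,9.000)
cell (3,5): code 0110 → (3.000,5.157)–(4.000,5.121)
cell (3,9): code 1001 → (4.000,9.450)–(3.000,9.433)
cell (4,2): code 0100 → (4.327,3.000)–(5.000,2.149)
cell (4,3): code 1100 → (4.453,4.000)–(4.327,3.000)
cell (4,4): code 1000 → (5.000,4.725)–(4.453,4.000)
cell (4,5): code 0110 → (4.000,5.121)–(5.000,5.559)
cell (4,8): code 1011 → (5.000,8.904)–(4.875,9.000)
cell (4,9): code 0001 → (4.875,9.000)–(4.000,9.450)
cell (5,1): code 0100 → (5.181,2.000)–(6.000,1.073)
cell (5,2): code 1110 → (5.000,2.149)–(5.181,2.000)
cell (5,4): code 1001 → (6.000,4.567)–(5.000,4.725)
cell (5,5): code 0010 → (5.000,5.559)–(5.316,6.000)
cell (5,6): code 0011 → (5.316,6.000)–(5.718,7.000)
cell (5,7): code 0011 → (5.718,7.000)–(5.617,8.000)
cell (5,8): code 0001 → (5.617,8.000)–(5.000,8.904)
cell (6,1): code 0110 → (6.000,1.073)–(7.000,1.451)
cell (6,2): code 1011 → (7.000,2.478)–(6.862,3.000)
cell (6,3): code 0011 → (6.862,3.000)–(6.487,4.000)
cell (6,4): code 0001 → (6.487,4.000)–(6.000,4.567)
cell (7,1): code 0010 → (7.000,1.451)–(7.236,2.000)
cell (7,2): code 0001 → (7.236,2.000)–(7.000,2.478)
total: 28 segments, chained into 2 closed loop(s), length Σ = 23.765761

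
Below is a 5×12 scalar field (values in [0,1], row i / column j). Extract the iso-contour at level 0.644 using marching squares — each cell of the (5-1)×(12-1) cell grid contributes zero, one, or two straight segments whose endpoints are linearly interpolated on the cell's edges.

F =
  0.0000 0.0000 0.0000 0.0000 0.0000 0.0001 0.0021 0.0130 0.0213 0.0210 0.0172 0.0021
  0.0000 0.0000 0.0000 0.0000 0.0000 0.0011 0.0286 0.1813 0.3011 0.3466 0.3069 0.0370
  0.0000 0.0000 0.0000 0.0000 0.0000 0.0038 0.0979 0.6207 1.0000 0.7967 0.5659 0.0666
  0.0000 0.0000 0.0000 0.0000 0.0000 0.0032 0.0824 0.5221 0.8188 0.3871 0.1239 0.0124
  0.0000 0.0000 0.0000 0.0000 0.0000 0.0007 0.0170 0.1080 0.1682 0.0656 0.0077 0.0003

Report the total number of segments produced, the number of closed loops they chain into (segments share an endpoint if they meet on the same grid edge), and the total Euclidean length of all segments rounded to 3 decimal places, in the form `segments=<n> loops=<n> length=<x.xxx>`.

cell (1,7): code 0100 → (1.491,8.000)–(2.000,7.061)
cell (1,8): code 1100 → (1.661,9.000)–(1.491,8.000)
cell (1,9): code 1000 → (2.000,9.662)–(1.661,9.000)
cell (2,7): code 0110 → (2.000,7.061)–(3.000,7.411)
cell (2,8): code 1011 → (3.000,8.405)–(2.373,9.000)
cell (2,9): code 0001 → (2.373,9.000)–(2.000,9.662)
cell (3,7): code 0010 → (3.000,7.411)–(3.269,8.000)
cell (3,8): code 0001 → (3.269,8.000)–(3.000,8.405)
total: 8 segments, chained into 1 closed loop(s), length Σ = 6.642524

segments=8 loops=1 length=6.643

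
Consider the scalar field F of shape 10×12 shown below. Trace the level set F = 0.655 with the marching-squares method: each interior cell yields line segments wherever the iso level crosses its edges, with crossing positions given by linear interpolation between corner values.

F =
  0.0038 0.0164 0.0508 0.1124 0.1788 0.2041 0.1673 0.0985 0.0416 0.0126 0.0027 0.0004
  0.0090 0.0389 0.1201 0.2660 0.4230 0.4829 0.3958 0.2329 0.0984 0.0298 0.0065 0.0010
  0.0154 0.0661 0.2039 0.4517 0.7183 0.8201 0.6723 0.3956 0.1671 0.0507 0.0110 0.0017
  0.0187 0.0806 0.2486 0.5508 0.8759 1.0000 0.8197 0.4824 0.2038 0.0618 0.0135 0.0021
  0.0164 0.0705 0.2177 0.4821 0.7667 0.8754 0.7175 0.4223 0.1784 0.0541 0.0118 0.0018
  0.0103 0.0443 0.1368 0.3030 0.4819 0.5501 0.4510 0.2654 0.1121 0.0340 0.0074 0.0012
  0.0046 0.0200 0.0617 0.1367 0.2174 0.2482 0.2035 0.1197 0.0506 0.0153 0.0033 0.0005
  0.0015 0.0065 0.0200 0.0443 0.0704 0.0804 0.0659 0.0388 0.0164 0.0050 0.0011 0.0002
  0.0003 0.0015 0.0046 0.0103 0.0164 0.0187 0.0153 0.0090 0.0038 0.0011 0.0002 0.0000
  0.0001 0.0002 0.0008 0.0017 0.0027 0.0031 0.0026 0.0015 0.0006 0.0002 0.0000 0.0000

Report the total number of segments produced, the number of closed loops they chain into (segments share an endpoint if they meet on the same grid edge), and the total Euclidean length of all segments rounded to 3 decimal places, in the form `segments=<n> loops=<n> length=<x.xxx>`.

cell (1,3): code 0100 → (1.786,4.000)–(2.000,3.763)
cell (1,4): code 1100 → (1.510,5.000)–(1.786,4.000)
cell (1,5): code 1100 → (1.937,6.000)–(1.510,5.000)
cell (1,6): code 1000 → (2.000,6.063)–(1.937,6.000)
cell (2,3): code 0110 → (2.000,3.763)–(3.000,3.321)
cell (2,6): code 1001 → (3.000,6.488)–(2.000,6.063)
cell (3,3): code 0110 → (3.000,3.321)–(4.000,3.608)
cell (3,6): code 1001 → (4.000,6.212)–(3.000,6.488)
cell (4,3): code 0010 → (4.000,3.608)–(4.392,4.000)
cell (4,4): code 0011 → (4.392,4.000)–(4.678,5.000)
cell (4,5): code 0011 → (4.678,5.000)–(4.235,6.000)
cell (4,6): code 0001 → (4.235,6.000)–(4.000,6.212)
total: 12 segments, chained into 1 closed loop(s), length Σ = 9.795473

segments=12 loops=1 length=9.795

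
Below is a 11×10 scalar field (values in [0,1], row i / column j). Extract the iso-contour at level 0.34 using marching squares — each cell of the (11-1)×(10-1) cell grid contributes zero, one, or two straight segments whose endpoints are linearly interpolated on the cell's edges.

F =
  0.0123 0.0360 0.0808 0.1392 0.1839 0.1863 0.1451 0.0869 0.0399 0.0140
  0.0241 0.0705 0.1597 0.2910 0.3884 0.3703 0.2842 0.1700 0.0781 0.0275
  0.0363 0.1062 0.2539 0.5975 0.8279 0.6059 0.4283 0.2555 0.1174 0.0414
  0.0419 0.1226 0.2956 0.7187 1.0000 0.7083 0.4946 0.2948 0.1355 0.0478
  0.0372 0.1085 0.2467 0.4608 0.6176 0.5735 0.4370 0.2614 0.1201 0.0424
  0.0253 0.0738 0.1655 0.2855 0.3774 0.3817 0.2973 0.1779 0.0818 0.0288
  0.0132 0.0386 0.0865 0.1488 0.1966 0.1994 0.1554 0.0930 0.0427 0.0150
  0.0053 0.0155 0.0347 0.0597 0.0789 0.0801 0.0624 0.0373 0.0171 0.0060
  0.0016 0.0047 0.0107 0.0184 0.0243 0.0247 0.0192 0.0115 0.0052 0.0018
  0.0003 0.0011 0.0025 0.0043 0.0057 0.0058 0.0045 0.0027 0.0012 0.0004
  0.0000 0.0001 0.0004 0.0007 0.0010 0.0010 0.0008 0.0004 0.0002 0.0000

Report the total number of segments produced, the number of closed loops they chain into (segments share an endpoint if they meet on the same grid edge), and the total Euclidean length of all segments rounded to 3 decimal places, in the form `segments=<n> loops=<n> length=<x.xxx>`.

cell (0,3): code 0100 → (0.763,4.000)–(1.000,3.503)
cell (0,4): code 1100 → (0.835,5.000)–(0.763,4.000)
cell (0,5): code 1000 → (1.000,5.352)–(0.835,5.000)
cell (1,2): code 0100 → (1.160,3.000)–(2.000,2.251)
cell (1,3): code 1110 → (1.000,3.503)–(1.160,3.000)
cell (1,5): code 1101 → (1.387,6.000)–(1.000,5.352)
cell (1,6): code 1000 → (2.000,6.511)–(1.387,6.000)
cell (2,2): code 0110 → (2.000,2.251)–(3.000,2.105)
cell (2,6): code 1001 → (3.000,6.774)–(2.000,6.511)
cell (3,2): code 0110 → (3.000,2.105)–(4.000,2.436)
cell (3,6): code 1001 → (4.000,6.552)–(3.000,6.774)
cell (4,2): code 0010 → (4.000,2.436)–(4.689,3.000)
cell (4,3): code 0111 → (4.689,3.000)–(5.000,3.593)
cell (4,5): code 1011 → (5.000,5.494)–(4.694,6.000)
cell (4,6): code 0001 → (4.694,6.000)–(4.000,6.552)
cell (5,3): code 0010 → (5.000,3.593)–(5.207,4.000)
cell (5,4): code 0011 → (5.207,4.000)–(5.229,5.000)
cell (5,5): code 0001 → (5.229,5.000)–(5.000,5.494)
total: 18 segments, chained into 1 closed loop(s), length Σ = 14.309849

segments=18 loops=1 length=14.310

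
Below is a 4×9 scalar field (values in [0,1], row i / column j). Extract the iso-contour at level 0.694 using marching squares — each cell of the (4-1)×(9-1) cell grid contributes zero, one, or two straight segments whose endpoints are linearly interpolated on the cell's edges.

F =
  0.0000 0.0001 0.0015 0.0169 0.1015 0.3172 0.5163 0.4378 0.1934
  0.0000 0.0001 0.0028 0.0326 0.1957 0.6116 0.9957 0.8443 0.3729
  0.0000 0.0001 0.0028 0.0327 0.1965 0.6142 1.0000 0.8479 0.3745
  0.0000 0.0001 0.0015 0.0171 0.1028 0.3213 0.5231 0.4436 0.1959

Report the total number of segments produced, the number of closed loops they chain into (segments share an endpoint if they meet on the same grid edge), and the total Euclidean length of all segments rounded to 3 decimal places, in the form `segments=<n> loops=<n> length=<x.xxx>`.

segments=8 loops=1 length=7.082

cell (0,5): code 0100 → (0.371,6.000)–(1.000,5.215)
cell (0,6): code 1100 → (0.630,7.000)–(0.371,6.000)
cell (0,7): code 1000 → (1.000,7.319)–(0.630,7.000)
cell (1,5): code 0110 → (1.000,5.215)–(2.000,5.207)
cell (1,7): code 1001 → (2.000,7.325)–(1.000,7.319)
cell (2,5): code 0010 → (2.000,5.207)–(2.642,6.000)
cell (2,6): code 0011 → (2.642,6.000)–(2.381,7.000)
cell (2,7): code 0001 → (2.381,7.000)–(2.000,7.325)
total: 8 segments, chained into 1 closed loop(s), length Σ = 7.082191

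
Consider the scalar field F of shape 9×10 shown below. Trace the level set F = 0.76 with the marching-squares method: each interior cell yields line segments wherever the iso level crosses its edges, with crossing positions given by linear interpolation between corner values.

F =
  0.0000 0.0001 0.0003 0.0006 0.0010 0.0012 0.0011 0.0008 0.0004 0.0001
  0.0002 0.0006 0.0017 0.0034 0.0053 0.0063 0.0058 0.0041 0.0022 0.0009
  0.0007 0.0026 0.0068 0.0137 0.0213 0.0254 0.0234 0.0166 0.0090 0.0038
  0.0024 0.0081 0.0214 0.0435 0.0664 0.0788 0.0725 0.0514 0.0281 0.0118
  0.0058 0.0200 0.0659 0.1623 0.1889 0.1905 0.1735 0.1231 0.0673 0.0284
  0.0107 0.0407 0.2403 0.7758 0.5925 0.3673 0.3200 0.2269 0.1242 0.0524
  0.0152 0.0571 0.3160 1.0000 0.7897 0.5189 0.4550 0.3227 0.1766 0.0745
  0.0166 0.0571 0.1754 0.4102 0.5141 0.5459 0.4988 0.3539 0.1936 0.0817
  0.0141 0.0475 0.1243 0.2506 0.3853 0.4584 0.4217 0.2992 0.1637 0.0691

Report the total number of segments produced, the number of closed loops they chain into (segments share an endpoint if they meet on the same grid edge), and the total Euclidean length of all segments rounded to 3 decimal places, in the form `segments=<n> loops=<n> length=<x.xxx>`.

segments=8 loops=1 length=4.348

cell (4,2): code 0100 → (4.974,3.000)–(5.000,2.970)
cell (4,3): code 1000 → (5.000,3.086)–(4.974,3.000)
cell (5,2): code 0110 → (5.000,2.970)–(6.000,2.649)
cell (5,3): code 1101 → (5.849,4.000)–(5.000,3.086)
cell (5,4): code 1000 → (6.000,4.110)–(5.849,4.000)
cell (6,2): code 0010 → (6.000,2.649)–(6.407,3.000)
cell (6,3): code 0011 → (6.407,3.000)–(6.108,4.000)
cell (6,4): code 0001 → (6.108,4.000)–(6.000,4.110)
total: 8 segments, chained into 1 closed loop(s), length Σ = 4.348258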